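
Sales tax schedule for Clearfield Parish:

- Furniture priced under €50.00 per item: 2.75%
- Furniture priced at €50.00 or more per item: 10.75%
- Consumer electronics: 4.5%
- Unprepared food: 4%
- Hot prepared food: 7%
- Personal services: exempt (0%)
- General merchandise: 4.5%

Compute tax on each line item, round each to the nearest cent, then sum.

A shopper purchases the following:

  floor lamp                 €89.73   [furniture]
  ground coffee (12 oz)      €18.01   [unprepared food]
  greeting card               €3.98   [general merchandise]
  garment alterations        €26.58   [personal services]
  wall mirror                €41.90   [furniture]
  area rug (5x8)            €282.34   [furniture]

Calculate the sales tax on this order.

€42.05

Floor lamp €89.73: furniture, €50.00 or more → 10.75% → €9.65
Ground coffee (12 oz) €18.01: unprepared food → 4% → €0.72
Greeting card €3.98: general merchandise → 4.5% → €0.18
Garment alterations €26.58: personal services → 0% → €0.00
Wall mirror €41.90: furniture, under €50.00 → 2.75% → €1.15
Area rug (5x8) €282.34: furniture, €50.00 or more → 10.75% → €30.35
Total tax = €9.65 + €0.72 + €0.18 + €1.15 + €30.35 = €42.05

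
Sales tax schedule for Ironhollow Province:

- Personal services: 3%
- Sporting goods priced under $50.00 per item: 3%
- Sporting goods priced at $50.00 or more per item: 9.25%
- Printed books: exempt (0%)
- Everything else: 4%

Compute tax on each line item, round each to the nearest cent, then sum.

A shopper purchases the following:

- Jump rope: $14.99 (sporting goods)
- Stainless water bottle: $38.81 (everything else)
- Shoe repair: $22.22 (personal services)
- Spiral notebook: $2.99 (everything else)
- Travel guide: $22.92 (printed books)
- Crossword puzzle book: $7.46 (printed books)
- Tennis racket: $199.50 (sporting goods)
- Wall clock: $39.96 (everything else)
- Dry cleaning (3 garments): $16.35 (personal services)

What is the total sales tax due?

$23.33

Jump rope $14.99: sporting goods, under $50.00 → 3% → $0.45
Stainless water bottle $38.81: everything else → 4% → $1.55
Shoe repair $22.22: personal services → 3% → $0.67
Spiral notebook $2.99: everything else → 4% → $0.12
Travel guide $22.92: printed books → 0% → $0.00
Crossword puzzle book $7.46: printed books → 0% → $0.00
Tennis racket $199.50: sporting goods, $50.00 or more → 9.25% → $18.45
Wall clock $39.96: everything else → 4% → $1.60
Dry cleaning (3 garments) $16.35: personal services → 3% → $0.49
Total tax = $0.45 + $1.55 + $0.67 + $0.12 + $18.45 + $1.60 + $0.49 = $23.33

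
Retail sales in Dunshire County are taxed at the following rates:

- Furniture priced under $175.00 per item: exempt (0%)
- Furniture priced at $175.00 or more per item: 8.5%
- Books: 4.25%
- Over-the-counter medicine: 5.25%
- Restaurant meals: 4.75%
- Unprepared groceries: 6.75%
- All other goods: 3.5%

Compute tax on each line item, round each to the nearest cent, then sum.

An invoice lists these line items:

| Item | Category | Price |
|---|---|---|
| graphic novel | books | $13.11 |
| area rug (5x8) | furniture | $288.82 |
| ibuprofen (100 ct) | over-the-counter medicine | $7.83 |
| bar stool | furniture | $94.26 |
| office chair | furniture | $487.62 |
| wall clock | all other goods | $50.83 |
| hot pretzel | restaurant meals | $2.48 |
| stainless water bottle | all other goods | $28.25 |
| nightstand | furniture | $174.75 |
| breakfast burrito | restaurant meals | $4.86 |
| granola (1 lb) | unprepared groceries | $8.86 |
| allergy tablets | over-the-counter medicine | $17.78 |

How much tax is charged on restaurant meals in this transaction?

Hot pretzel $2.48: restaurant meals → 4.75% → $0.12
Breakfast burrito $4.86: restaurant meals → 4.75% → $0.23
Tax on restaurant meals = $0.12 + $0.23 = $0.35

$0.35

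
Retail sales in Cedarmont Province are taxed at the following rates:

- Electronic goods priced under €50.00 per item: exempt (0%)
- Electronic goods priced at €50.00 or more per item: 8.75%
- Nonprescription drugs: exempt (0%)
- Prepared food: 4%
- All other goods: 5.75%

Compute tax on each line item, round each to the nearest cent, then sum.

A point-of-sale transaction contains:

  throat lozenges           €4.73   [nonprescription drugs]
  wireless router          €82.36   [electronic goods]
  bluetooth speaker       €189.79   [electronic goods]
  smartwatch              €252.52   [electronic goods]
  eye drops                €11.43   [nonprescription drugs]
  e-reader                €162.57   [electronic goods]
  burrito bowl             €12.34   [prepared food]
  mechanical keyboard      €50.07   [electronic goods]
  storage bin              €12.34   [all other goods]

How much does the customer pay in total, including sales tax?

Throat lozenges €4.73: nonprescription drugs → 0% → €0.00
Wireless router €82.36: electronic goods, €50.00 or more → 8.75% → €7.21
Bluetooth speaker €189.79: electronic goods, €50.00 or more → 8.75% → €16.61
Smartwatch €252.52: electronic goods, €50.00 or more → 8.75% → €22.10
Eye drops €11.43: nonprescription drugs → 0% → €0.00
E-reader €162.57: electronic goods, €50.00 or more → 8.75% → €14.22
Burrito bowl €12.34: prepared food → 4% → €0.49
Mechanical keyboard €50.07: electronic goods, €50.00 or more → 8.75% → €4.38
Storage bin €12.34: all other goods → 5.75% → €0.71
Subtotal = €778.15; tax = €65.72; total due = €843.87

€843.87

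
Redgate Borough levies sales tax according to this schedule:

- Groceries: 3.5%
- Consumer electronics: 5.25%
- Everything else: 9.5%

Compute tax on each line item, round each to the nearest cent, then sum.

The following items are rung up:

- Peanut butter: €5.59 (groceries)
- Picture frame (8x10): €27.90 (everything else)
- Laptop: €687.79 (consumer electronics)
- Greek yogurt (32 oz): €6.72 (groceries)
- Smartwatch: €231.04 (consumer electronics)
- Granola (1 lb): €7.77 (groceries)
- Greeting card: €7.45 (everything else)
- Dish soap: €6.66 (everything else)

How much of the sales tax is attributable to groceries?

Peanut butter €5.59: groceries → 3.5% → €0.20
Greek yogurt (32 oz) €6.72: groceries → 3.5% → €0.24
Granola (1 lb) €7.77: groceries → 3.5% → €0.27
Tax on groceries = €0.20 + €0.24 + €0.27 = €0.71

€0.71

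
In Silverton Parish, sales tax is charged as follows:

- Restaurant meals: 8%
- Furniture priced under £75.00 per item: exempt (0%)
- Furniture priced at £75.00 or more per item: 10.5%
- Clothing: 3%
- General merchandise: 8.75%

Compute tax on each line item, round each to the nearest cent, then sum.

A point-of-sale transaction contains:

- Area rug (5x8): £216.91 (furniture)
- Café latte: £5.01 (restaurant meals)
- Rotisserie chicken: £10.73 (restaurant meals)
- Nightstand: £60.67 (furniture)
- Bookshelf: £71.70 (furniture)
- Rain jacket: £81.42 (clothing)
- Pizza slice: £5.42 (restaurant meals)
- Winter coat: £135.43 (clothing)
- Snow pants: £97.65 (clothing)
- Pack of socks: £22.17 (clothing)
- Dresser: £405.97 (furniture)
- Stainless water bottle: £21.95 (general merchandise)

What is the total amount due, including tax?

£1214.15

Area rug (5x8) £216.91: furniture, £75.00 or more → 10.5% → £22.78
Café latte £5.01: restaurant meals → 8% → £0.40
Rotisserie chicken £10.73: restaurant meals → 8% → £0.86
Nightstand £60.67: furniture, under £75.00 → 0% → £0.00
Bookshelf £71.70: furniture, under £75.00 → 0% → £0.00
Rain jacket £81.42: clothing → 3% → £2.44
Pizza slice £5.42: restaurant meals → 8% → £0.43
Winter coat £135.43: clothing → 3% → £4.06
Snow pants £97.65: clothing → 3% → £2.93
Pack of socks £22.17: clothing → 3% → £0.67
Dresser £405.97: furniture, £75.00 or more → 10.5% → £42.63
Stainless water bottle £21.95: general merchandise → 8.75% → £1.92
Subtotal = £1135.03; tax = £79.12; total due = £1214.15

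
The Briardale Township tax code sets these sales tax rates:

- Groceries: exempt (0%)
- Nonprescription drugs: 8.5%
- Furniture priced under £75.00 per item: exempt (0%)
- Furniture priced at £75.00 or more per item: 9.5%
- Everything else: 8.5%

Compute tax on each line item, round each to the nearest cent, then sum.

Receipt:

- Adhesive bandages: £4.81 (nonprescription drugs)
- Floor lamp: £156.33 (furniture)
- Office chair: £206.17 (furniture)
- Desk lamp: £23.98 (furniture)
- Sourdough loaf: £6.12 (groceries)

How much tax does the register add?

Adhesive bandages £4.81: nonprescription drugs → 8.5% → £0.41
Floor lamp £156.33: furniture, £75.00 or more → 9.5% → £14.85
Office chair £206.17: furniture, £75.00 or more → 9.5% → £19.59
Desk lamp £23.98: furniture, under £75.00 → 0% → £0.00
Sourdough loaf £6.12: groceries → 0% → £0.00
Total tax = £0.41 + £14.85 + £19.59 = £34.85

£34.85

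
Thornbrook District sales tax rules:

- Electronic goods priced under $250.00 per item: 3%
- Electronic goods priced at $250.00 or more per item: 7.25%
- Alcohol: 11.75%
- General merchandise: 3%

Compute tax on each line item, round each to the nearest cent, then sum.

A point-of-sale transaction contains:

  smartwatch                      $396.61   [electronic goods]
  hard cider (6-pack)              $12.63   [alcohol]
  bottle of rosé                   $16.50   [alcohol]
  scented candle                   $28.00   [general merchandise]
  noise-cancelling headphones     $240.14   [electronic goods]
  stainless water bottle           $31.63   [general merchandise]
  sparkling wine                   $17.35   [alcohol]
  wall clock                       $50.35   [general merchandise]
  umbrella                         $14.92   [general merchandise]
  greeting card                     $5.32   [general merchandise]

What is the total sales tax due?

Smartwatch $396.61: electronic goods, $250.00 or more → 7.25% → $28.75
Hard cider (6-pack) $12.63: alcohol → 11.75% → $1.48
Bottle of rosé $16.50: alcohol → 11.75% → $1.94
Scented candle $28.00: general merchandise → 3% → $0.84
Noise-cancelling headphones $240.14: electronic goods, under $250.00 → 3% → $7.20
Stainless water bottle $31.63: general merchandise → 3% → $0.95
Sparkling wine $17.35: alcohol → 11.75% → $2.04
Wall clock $50.35: general merchandise → 3% → $1.51
Umbrella $14.92: general merchandise → 3% → $0.45
Greeting card $5.32: general merchandise → 3% → $0.16
Total tax = $28.75 + $1.48 + $1.94 + $0.84 + $7.20 + $0.95 + $2.04 + $1.51 + $0.45 + $0.16 = $45.32

$45.32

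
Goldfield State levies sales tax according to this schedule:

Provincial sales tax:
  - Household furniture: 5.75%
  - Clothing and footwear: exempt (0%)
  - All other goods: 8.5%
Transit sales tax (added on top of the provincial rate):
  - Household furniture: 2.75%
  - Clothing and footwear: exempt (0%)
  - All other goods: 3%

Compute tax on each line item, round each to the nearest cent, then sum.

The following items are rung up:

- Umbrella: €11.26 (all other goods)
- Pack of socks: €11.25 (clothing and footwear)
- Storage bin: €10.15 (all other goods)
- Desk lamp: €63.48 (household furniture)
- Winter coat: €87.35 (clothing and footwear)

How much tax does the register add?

Umbrella €11.26: all other goods → 8.5% + 3% transit = 11.5% → €1.29
Pack of socks €11.25: clothing and footwear → 0% + 0% transit = 0% → €0.00
Storage bin €10.15: all other goods → 8.5% + 3% transit = 11.5% → €1.17
Desk lamp €63.48: household furniture → 5.75% + 2.75% transit = 8.5% → €5.40
Winter coat €87.35: clothing and footwear → 0% + 0% transit = 0% → €0.00
Total tax = €1.29 + €1.17 + €5.40 = €7.86

€7.86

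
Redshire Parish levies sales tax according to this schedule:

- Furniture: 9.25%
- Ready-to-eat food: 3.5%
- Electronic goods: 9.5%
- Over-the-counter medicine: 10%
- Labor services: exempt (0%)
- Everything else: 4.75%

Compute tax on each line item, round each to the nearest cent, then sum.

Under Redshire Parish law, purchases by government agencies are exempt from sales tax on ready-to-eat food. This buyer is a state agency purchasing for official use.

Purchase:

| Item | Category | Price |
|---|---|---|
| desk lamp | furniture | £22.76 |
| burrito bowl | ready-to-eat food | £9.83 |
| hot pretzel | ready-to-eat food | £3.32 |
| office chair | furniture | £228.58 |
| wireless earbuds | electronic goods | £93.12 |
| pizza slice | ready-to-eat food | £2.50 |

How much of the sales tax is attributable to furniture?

£23.25

Desk lamp £22.76: furniture → 9.25% → £2.11
Office chair £228.58: furniture → 9.25% → £21.14
Tax on furniture = £2.11 + £21.14 = £23.25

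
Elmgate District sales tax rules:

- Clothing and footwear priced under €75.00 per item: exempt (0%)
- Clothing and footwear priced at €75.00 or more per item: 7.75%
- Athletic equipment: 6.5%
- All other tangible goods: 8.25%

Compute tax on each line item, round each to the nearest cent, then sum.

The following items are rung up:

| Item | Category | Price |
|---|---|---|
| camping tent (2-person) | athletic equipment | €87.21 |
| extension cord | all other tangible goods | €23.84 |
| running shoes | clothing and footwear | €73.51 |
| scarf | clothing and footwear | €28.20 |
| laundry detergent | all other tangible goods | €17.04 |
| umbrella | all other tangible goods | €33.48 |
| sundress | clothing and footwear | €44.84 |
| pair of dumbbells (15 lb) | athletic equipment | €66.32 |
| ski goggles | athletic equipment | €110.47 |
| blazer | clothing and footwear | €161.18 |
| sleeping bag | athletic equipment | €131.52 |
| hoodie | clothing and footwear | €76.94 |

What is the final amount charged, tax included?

€904.85

Camping tent (2-person) €87.21: athletic equipment → 6.5% → €5.67
Extension cord €23.84: all other tangible goods → 8.25% → €1.97
Running shoes €73.51: clothing and footwear, under €75.00 → 0% → €0.00
Scarf €28.20: clothing and footwear, under €75.00 → 0% → €0.00
Laundry detergent €17.04: all other tangible goods → 8.25% → €1.41
Umbrella €33.48: all other tangible goods → 8.25% → €2.76
Sundress €44.84: clothing and footwear, under €75.00 → 0% → €0.00
Pair of dumbbells (15 lb) €66.32: athletic equipment → 6.5% → €4.31
Ski goggles €110.47: athletic equipment → 6.5% → €7.18
Blazer €161.18: clothing and footwear, €75.00 or more → 7.75% → €12.49
Sleeping bag €131.52: athletic equipment → 6.5% → €8.55
Hoodie €76.94: clothing and footwear, €75.00 or more → 7.75% → €5.96
Subtotal = €854.55; tax = €50.30; total due = €904.85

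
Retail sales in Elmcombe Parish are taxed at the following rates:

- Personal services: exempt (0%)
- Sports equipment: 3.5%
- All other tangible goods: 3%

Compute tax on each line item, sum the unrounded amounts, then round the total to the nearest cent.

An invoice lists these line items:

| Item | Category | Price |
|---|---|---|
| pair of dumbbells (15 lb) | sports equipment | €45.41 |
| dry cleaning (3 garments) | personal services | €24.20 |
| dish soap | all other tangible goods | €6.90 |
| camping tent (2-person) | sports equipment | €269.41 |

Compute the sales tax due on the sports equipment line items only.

€11.02

Pair of dumbbells (15 lb) €45.41: sports equipment → 3.5% → €1.58935
Camping tent (2-person) €269.41: sports equipment → 3.5% → €9.42935
Tax on sports equipment: unrounded sum = €11.0187 → €11.02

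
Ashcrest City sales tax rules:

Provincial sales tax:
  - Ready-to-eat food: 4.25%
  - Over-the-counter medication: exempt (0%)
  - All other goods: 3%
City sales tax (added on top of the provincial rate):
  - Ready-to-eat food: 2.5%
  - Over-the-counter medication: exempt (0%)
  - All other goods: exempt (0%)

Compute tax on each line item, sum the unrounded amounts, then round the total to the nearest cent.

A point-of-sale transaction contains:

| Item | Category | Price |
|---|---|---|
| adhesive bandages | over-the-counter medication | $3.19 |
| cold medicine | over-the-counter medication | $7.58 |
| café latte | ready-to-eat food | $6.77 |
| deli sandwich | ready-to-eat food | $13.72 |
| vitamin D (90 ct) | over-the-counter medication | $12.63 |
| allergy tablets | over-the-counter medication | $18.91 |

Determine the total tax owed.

Adhesive bandages $3.19: over-the-counter medication → 0% + 0% city = 0% → $0.00
Cold medicine $7.58: over-the-counter medication → 0% + 0% city = 0% → $0.00
Café latte $6.77: ready-to-eat food → 4.25% + 2.5% city = 6.75% → $0.456975
Deli sandwich $13.72: ready-to-eat food → 4.25% + 2.5% city = 6.75% → $0.9261
Vitamin D (90 ct) $12.63: over-the-counter medication → 0% + 0% city = 0% → $0.00
Allergy tablets $18.91: over-the-counter medication → 0% + 0% city = 0% → $0.00
Unrounded tax sum = $1.383075 → $1.38

$1.38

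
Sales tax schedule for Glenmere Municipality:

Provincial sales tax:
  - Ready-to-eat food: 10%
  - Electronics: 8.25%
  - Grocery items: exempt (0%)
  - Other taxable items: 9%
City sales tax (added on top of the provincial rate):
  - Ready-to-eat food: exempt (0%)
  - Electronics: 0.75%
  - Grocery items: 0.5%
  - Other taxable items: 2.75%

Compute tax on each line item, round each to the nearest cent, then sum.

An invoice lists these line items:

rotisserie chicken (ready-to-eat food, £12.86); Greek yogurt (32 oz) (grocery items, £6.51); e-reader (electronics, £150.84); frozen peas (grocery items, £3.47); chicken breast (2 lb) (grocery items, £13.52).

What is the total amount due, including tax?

£202.19

Rotisserie chicken £12.86: ready-to-eat food → 10% + 0% city = 10% → £1.29
Greek yogurt (32 oz) £6.51: grocery items → 0% + 0.5% city = 0.5% → £0.03
E-reader £150.84: electronics → 8.25% + 0.75% city = 9% → £13.58
Frozen peas £3.47: grocery items → 0% + 0.5% city = 0.5% → £0.02
Chicken breast (2 lb) £13.52: grocery items → 0% + 0.5% city = 0.5% → £0.07
Subtotal = £187.20; tax = £14.99; total due = £202.19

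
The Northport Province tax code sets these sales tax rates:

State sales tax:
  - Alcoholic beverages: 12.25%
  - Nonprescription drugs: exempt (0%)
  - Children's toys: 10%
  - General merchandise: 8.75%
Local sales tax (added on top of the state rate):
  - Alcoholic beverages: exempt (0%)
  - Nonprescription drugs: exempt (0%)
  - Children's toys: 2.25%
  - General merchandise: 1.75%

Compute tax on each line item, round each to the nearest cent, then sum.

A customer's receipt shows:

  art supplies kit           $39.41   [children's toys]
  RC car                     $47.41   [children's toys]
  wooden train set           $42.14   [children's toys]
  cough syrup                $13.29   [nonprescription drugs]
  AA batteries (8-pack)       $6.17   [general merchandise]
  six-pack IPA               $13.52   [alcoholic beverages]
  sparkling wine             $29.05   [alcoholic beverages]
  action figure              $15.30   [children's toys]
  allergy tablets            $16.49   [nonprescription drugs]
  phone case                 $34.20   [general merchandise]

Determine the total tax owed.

$27.13

Art supplies kit $39.41: children's toys → 10% + 2.25% local = 12.25% → $4.83
RC car $47.41: children's toys → 10% + 2.25% local = 12.25% → $5.81
Wooden train set $42.14: children's toys → 10% + 2.25% local = 12.25% → $5.16
Cough syrup $13.29: nonprescription drugs → 0% + 0% local = 0% → $0.00
AA batteries (8-pack) $6.17: general merchandise → 8.75% + 1.75% local = 10.5% → $0.65
Six-pack IPA $13.52: alcoholic beverages → 12.25% + 0% local = 12.25% → $1.66
Sparkling wine $29.05: alcoholic beverages → 12.25% + 0% local = 12.25% → $3.56
Action figure $15.30: children's toys → 10% + 2.25% local = 12.25% → $1.87
Allergy tablets $16.49: nonprescription drugs → 0% + 0% local = 0% → $0.00
Phone case $34.20: general merchandise → 8.75% + 1.75% local = 10.5% → $3.59
Total tax = $4.83 + $5.81 + $5.16 + $0.65 + $1.66 + $3.56 + $1.87 + $3.59 = $27.13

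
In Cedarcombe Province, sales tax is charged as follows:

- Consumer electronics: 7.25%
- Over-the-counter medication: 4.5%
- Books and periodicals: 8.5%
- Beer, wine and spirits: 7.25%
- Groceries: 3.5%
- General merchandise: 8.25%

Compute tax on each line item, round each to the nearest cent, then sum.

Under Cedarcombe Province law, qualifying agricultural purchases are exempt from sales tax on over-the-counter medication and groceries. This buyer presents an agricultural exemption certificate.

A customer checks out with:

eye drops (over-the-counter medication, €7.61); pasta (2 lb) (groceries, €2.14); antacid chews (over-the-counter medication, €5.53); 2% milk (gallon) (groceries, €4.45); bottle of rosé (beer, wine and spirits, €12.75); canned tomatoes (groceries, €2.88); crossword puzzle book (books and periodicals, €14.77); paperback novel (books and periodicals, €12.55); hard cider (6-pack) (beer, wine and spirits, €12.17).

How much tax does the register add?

€4.13

Eye drops €7.61: over-the-counter medication, buyer-exempt → 0% → €0.00
Pasta (2 lb) €2.14: groceries, buyer-exempt → 0% → €0.00
Antacid chews €5.53: over-the-counter medication, buyer-exempt → 0% → €0.00
2% milk (gallon) €4.45: groceries, buyer-exempt → 0% → €0.00
Bottle of rosé €12.75: beer, wine and spirits → 7.25% → €0.92
Canned tomatoes €2.88: groceries, buyer-exempt → 0% → €0.00
Crossword puzzle book €14.77: books and periodicals → 8.5% → €1.26
Paperback novel €12.55: books and periodicals → 8.5% → €1.07
Hard cider (6-pack) €12.17: beer, wine and spirits → 7.25% → €0.88
Total tax = €0.92 + €1.26 + €1.07 + €0.88 = €4.13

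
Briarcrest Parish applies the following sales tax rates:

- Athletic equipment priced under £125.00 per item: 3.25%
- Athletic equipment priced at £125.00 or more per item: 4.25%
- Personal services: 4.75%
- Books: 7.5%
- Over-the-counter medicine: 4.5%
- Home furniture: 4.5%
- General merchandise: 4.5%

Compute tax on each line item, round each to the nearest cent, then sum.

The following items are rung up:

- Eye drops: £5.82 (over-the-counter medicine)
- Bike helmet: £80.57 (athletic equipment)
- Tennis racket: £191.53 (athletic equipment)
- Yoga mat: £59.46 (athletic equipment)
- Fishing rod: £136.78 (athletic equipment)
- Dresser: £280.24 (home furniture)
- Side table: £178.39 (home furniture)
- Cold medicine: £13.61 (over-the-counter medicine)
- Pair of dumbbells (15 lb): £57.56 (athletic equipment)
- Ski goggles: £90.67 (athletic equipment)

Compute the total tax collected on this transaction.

Eye drops £5.82: over-the-counter medicine → 4.5% → £0.26
Bike helmet £80.57: athletic equipment, under £125.00 → 3.25% → £2.62
Tennis racket £191.53: athletic equipment, £125.00 or more → 4.25% → £8.14
Yoga mat £59.46: athletic equipment, under £125.00 → 3.25% → £1.93
Fishing rod £136.78: athletic equipment, £125.00 or more → 4.25% → £5.81
Dresser £280.24: home furniture → 4.5% → £12.61
Side table £178.39: home furniture → 4.5% → £8.03
Cold medicine £13.61: over-the-counter medicine → 4.5% → £0.61
Pair of dumbbells (15 lb) £57.56: athletic equipment, under £125.00 → 3.25% → £1.87
Ski goggles £90.67: athletic equipment, under £125.00 → 3.25% → £2.95
Total tax = £0.26 + £2.62 + £8.14 + £1.93 + £5.81 + £12.61 + £8.03 + £0.61 + £1.87 + £2.95 = £44.83

£44.83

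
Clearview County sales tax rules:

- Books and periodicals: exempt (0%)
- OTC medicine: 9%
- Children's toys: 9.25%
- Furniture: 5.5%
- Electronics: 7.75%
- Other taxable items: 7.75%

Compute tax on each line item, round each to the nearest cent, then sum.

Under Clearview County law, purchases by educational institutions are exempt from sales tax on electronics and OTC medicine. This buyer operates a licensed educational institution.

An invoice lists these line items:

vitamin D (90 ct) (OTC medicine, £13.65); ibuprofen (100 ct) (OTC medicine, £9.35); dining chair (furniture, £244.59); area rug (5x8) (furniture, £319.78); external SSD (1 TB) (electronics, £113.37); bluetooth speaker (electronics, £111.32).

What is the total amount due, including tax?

Vitamin D (90 ct) £13.65: OTC medicine, buyer-exempt → 0% → £0.00
Ibuprofen (100 ct) £9.35: OTC medicine, buyer-exempt → 0% → £0.00
Dining chair £244.59: furniture → 5.5% → £13.45
Area rug (5x8) £319.78: furniture → 5.5% → £17.59
External SSD (1 TB) £113.37: electronics, buyer-exempt → 0% → £0.00
Bluetooth speaker £111.32: electronics, buyer-exempt → 0% → £0.00
Subtotal = £812.06; tax = £31.04; total due = £843.10

£843.10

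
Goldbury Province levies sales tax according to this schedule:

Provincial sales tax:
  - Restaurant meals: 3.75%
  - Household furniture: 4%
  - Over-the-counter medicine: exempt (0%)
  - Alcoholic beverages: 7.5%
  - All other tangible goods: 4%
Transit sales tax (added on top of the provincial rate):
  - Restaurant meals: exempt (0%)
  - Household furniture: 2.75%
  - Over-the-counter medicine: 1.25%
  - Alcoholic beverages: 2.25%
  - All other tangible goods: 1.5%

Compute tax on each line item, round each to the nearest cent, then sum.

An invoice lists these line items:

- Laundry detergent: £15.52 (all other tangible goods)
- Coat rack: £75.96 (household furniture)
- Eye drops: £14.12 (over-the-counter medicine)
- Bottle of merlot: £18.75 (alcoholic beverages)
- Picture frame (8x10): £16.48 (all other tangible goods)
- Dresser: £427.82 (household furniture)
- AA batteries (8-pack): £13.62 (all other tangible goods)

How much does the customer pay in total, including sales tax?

£620.80

Laundry detergent £15.52: all other tangible goods → 4% + 1.5% transit = 5.5% → £0.85
Coat rack £75.96: household furniture → 4% + 2.75% transit = 6.75% → £5.13
Eye drops £14.12: over-the-counter medicine → 0% + 1.25% transit = 1.25% → £0.18
Bottle of merlot £18.75: alcoholic beverages → 7.5% + 2.25% transit = 9.75% → £1.83
Picture frame (8x10) £16.48: all other tangible goods → 4% + 1.5% transit = 5.5% → £0.91
Dresser £427.82: household furniture → 4% + 2.75% transit = 6.75% → £28.88
AA batteries (8-pack) £13.62: all other tangible goods → 4% + 1.5% transit = 5.5% → £0.75
Subtotal = £582.27; tax = £38.53; total due = £620.80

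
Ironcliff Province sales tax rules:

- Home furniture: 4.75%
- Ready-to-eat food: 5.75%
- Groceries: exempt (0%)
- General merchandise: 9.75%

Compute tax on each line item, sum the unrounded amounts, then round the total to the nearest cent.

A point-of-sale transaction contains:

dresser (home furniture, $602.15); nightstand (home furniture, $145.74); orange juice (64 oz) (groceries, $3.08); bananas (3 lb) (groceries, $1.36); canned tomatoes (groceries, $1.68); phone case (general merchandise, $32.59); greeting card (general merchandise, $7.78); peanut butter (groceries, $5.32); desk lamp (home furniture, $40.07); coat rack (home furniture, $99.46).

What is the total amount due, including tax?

Dresser $602.15: home furniture → 4.75% → $28.602125
Nightstand $145.74: home furniture → 4.75% → $6.92265
Orange juice (64 oz) $3.08: groceries → 0% → $0.00
Bananas (3 lb) $1.36: groceries → 0% → $0.00
Canned tomatoes $1.68: groceries → 0% → $0.00
Phone case $32.59: general merchandise → 9.75% → $3.177525
Greeting card $7.78: general merchandise → 9.75% → $0.75855
Peanut butter $5.32: groceries → 0% → $0.00
Desk lamp $40.07: home furniture → 4.75% → $1.903325
Coat rack $99.46: home furniture → 4.75% → $4.72435
Subtotal = $939.23; unrounded tax = $46.088525 → $46.09; total due = $985.32

$985.32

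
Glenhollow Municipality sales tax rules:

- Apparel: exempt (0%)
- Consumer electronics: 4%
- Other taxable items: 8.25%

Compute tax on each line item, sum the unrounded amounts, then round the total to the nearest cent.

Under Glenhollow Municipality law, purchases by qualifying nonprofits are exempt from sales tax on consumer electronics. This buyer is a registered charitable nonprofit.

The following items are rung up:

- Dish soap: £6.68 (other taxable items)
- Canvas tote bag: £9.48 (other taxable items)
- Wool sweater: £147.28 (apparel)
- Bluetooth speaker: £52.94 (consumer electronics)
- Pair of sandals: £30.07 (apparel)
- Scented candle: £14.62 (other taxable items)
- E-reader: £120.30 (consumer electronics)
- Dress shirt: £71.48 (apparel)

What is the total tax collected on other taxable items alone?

£2.54

Dish soap £6.68: other taxable items → 8.25% → £0.5511
Canvas tote bag £9.48: other taxable items → 8.25% → £0.7821
Scented candle £14.62: other taxable items → 8.25% → £1.20615
Tax on other taxable items: unrounded sum = £2.53935 → £2.54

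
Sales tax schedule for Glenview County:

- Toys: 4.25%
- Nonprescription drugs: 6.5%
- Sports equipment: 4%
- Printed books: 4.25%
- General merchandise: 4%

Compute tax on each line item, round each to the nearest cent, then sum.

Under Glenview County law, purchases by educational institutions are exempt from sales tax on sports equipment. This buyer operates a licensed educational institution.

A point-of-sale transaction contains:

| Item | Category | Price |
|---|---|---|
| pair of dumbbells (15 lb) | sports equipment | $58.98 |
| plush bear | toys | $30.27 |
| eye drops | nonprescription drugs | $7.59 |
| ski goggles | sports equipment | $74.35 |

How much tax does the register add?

$1.78

Pair of dumbbells (15 lb) $58.98: sports equipment, buyer-exempt → 0% → $0.00
Plush bear $30.27: toys → 4.25% → $1.29
Eye drops $7.59: nonprescription drugs → 6.5% → $0.49
Ski goggles $74.35: sports equipment, buyer-exempt → 0% → $0.00
Total tax = $1.29 + $0.49 = $1.78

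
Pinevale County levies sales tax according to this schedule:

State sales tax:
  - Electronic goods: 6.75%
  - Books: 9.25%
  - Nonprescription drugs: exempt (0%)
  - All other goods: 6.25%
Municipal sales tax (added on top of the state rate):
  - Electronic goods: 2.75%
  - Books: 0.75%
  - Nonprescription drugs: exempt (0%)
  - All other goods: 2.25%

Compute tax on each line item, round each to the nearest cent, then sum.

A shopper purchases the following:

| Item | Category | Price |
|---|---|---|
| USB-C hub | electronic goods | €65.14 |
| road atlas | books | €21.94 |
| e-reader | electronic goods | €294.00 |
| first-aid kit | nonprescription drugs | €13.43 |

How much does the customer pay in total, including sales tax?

€430.82

USB-C hub €65.14: electronic goods → 6.75% + 2.75% municipal = 9.5% → €6.19
Road atlas €21.94: books → 9.25% + 0.75% municipal = 10% → €2.19
E-reader €294.00: electronic goods → 6.75% + 2.75% municipal = 9.5% → €27.93
First-aid kit €13.43: nonprescription drugs → 0% + 0% municipal = 0% → €0.00
Subtotal = €394.51; tax = €36.31; total due = €430.82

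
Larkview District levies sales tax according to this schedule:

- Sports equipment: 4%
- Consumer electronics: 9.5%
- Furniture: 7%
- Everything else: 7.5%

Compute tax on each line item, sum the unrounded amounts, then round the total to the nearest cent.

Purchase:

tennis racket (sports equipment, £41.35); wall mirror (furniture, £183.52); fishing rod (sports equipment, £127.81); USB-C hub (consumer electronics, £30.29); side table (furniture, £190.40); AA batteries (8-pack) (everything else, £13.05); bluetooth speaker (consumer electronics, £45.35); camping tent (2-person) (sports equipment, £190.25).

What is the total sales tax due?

£48.72

Tennis racket £41.35: sports equipment → 4% → £1.654
Wall mirror £183.52: furniture → 7% → £12.8464
Fishing rod £127.81: sports equipment → 4% → £5.1124
USB-C hub £30.29: consumer electronics → 9.5% → £2.87755
Side table £190.40: furniture → 7% → £13.328
AA batteries (8-pack) £13.05: everything else → 7.5% → £0.97875
Bluetooth speaker £45.35: consumer electronics → 9.5% → £4.30825
Camping tent (2-person) £190.25: sports equipment → 4% → £7.61
Unrounded tax sum = £48.71535 → £48.72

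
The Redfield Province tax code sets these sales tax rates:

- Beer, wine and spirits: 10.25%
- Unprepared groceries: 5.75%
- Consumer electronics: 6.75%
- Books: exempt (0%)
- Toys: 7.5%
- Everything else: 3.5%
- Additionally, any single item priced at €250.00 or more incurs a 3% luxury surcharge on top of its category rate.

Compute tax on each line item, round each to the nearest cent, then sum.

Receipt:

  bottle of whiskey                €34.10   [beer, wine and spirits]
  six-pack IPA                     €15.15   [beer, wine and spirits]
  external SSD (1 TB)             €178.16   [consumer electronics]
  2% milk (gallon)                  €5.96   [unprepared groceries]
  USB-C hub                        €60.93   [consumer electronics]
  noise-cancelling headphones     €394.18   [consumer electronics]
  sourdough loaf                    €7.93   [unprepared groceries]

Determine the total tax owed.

Bottle of whiskey €34.10: beer, wine and spirits → 10.25% → €3.50
Six-pack IPA €15.15: beer, wine and spirits → 10.25% → €1.55
External SSD (1 TB) €178.16: consumer electronics → 6.75% → €12.03
2% milk (gallon) €5.96: unprepared groceries → 5.75% → €0.34
USB-C hub €60.93: consumer electronics → 6.75% → €4.11
Noise-cancelling headphones €394.18: consumer electronics → 6.75% + 3% surcharge = 9.75% → €38.43
Sourdough loaf €7.93: unprepared groceries → 5.75% → €0.46
Total tax = €3.50 + €1.55 + €12.03 + €0.34 + €4.11 + €38.43 + €0.46 = €60.42

€60.42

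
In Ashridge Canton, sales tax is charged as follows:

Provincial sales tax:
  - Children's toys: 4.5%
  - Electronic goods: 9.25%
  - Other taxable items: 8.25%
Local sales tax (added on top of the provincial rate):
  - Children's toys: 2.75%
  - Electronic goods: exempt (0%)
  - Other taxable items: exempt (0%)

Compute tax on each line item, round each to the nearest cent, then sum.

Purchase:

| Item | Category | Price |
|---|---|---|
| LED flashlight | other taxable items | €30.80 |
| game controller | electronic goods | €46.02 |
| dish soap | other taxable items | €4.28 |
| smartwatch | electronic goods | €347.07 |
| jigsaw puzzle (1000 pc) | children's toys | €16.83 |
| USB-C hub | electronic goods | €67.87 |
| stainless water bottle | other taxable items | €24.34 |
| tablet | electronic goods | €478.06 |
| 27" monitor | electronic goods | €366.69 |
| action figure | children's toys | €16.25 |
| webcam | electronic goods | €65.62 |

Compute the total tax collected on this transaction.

LED flashlight €30.80: other taxable items → 8.25% + 0% local = 8.25% → €2.54
Game controller €46.02: electronic goods → 9.25% + 0% local = 9.25% → €4.26
Dish soap €4.28: other taxable items → 8.25% + 0% local = 8.25% → €0.35
Smartwatch €347.07: electronic goods → 9.25% + 0% local = 9.25% → €32.10
Jigsaw puzzle (1000 pc) €16.83: children's toys → 4.5% + 2.75% local = 7.25% → €1.22
USB-C hub €67.87: electronic goods → 9.25% + 0% local = 9.25% → €6.28
Stainless water bottle €24.34: other taxable items → 8.25% + 0% local = 8.25% → €2.01
Tablet €478.06: electronic goods → 9.25% + 0% local = 9.25% → €44.22
27" monitor €366.69: electronic goods → 9.25% + 0% local = 9.25% → €33.92
Action figure €16.25: children's toys → 4.5% + 2.75% local = 7.25% → €1.18
Webcam €65.62: electronic goods → 9.25% + 0% local = 9.25% → €6.07
Total tax = €2.54 + €4.26 + €0.35 + €32.10 + €1.22 + €6.28 + €2.01 + €44.22 + €33.92 + €1.18 + €6.07 = €134.15

€134.15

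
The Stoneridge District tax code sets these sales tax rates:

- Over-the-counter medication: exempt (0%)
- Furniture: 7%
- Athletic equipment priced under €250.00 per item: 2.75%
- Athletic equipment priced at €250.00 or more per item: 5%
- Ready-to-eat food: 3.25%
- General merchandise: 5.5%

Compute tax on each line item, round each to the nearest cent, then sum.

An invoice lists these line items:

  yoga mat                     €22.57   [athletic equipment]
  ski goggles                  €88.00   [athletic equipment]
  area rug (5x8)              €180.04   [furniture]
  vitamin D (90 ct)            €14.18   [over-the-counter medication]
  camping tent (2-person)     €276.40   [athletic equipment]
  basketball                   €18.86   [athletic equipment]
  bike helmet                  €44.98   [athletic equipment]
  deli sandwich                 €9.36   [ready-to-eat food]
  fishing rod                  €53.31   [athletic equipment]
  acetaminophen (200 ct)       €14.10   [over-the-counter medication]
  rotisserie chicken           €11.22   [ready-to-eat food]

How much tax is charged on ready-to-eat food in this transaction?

€0.66

Deli sandwich €9.36: ready-to-eat food → 3.25% → €0.30
Rotisserie chicken €11.22: ready-to-eat food → 3.25% → €0.36
Tax on ready-to-eat food = €0.30 + €0.36 = €0.66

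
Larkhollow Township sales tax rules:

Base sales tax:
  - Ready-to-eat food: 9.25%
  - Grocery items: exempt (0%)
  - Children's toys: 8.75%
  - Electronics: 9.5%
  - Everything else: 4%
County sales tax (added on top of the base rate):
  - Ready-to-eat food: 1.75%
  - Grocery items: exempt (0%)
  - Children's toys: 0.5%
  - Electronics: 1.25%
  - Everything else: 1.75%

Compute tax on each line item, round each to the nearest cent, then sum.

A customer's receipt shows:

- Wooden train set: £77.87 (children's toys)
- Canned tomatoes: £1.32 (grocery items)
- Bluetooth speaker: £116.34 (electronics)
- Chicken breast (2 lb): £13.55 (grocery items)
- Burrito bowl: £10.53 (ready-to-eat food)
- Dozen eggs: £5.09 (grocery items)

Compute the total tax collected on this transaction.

Wooden train set £77.87: children's toys → 8.75% + 0.5% county = 9.25% → £7.20
Canned tomatoes £1.32: grocery items → 0% + 0% county = 0% → £0.00
Bluetooth speaker £116.34: electronics → 9.5% + 1.25% county = 10.75% → £12.51
Chicken breast (2 lb) £13.55: grocery items → 0% + 0% county = 0% → £0.00
Burrito bowl £10.53: ready-to-eat food → 9.25% + 1.75% county = 11% → £1.16
Dozen eggs £5.09: grocery items → 0% + 0% county = 0% → £0.00
Total tax = £7.20 + £12.51 + £1.16 = £20.87

£20.87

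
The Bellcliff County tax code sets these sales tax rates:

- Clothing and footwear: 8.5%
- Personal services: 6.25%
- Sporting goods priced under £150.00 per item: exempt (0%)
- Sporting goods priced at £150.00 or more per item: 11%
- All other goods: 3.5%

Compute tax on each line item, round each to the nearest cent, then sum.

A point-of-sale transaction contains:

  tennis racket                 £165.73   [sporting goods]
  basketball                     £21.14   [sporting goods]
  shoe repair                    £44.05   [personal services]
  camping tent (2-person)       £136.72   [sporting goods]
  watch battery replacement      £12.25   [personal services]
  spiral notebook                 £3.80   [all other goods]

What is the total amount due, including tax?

Tennis racket £165.73: sporting goods, £150.00 or more → 11% → £18.23
Basketball £21.14: sporting goods, under £150.00 → 0% → £0.00
Shoe repair £44.05: personal services → 6.25% → £2.75
Camping tent (2-person) £136.72: sporting goods, under £150.00 → 0% → £0.00
Watch battery replacement £12.25: personal services → 6.25% → £0.77
Spiral notebook £3.80: all other goods → 3.5% → £0.13
Subtotal = £383.69; tax = £21.88; total due = £405.57

£405.57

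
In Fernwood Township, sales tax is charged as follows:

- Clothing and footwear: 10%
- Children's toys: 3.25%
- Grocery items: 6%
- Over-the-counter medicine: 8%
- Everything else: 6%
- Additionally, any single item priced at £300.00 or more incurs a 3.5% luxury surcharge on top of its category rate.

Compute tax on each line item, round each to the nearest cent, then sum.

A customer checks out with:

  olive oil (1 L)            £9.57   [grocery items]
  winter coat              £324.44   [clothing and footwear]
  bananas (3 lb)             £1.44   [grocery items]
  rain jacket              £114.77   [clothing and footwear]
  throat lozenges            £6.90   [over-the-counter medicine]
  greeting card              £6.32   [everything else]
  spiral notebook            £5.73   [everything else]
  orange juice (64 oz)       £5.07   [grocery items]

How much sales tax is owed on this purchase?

£57.51

Olive oil (1 L) £9.57: grocery items → 6% → £0.57
Winter coat £324.44: clothing and footwear → 10% + 3.5% surcharge = 13.5% → £43.80
Bananas (3 lb) £1.44: grocery items → 6% → £0.09
Rain jacket £114.77: clothing and footwear → 10% → £11.48
Throat lozenges £6.90: over-the-counter medicine → 8% → £0.55
Greeting card £6.32: everything else → 6% → £0.38
Spiral notebook £5.73: everything else → 6% → £0.34
Orange juice (64 oz) £5.07: grocery items → 6% → £0.30
Total tax = £0.57 + £43.80 + £0.09 + £11.48 + £0.55 + £0.38 + £0.34 + £0.30 = £57.51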